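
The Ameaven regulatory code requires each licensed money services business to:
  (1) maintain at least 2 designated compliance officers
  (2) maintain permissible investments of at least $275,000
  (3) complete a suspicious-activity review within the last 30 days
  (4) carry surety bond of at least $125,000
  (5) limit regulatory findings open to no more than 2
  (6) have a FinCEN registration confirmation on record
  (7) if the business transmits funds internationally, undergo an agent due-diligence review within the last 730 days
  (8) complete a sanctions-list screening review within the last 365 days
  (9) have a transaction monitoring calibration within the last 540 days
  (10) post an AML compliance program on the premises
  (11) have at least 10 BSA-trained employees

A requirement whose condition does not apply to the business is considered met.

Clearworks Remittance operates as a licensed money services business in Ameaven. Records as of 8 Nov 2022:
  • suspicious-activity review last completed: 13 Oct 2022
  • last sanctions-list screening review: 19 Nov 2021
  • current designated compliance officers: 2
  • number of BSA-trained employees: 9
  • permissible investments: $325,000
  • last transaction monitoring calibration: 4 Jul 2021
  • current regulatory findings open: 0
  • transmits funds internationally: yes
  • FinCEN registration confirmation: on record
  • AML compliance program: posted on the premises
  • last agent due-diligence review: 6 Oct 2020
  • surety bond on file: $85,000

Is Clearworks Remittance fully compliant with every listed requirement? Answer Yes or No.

No

1. designated compliance officers 2 ≥ 2 → met
2. permissible investments $325,000 ≥ $275,000 → met
3. suspicious-activity review 26 days ago vs limit 30 → met
4. surety bond $85,000 < $125,000 → not met
5. regulatory findings open 0 ≤ 2 → met
6. FinCEN registration confirmation present → met
7. condition 'transmits funds internationally' holds; agent due-diligence review 763 days ago vs limit 730 → not met
8. sanctions-list screening review 354 days ago vs limit 365 → met
9. transaction monitoring calibration 492 days ago vs limit 540 → met
10. AML compliance program present → met
11. BSA-trained employees 9 < 10 → not met
Not met: 4, 7, 11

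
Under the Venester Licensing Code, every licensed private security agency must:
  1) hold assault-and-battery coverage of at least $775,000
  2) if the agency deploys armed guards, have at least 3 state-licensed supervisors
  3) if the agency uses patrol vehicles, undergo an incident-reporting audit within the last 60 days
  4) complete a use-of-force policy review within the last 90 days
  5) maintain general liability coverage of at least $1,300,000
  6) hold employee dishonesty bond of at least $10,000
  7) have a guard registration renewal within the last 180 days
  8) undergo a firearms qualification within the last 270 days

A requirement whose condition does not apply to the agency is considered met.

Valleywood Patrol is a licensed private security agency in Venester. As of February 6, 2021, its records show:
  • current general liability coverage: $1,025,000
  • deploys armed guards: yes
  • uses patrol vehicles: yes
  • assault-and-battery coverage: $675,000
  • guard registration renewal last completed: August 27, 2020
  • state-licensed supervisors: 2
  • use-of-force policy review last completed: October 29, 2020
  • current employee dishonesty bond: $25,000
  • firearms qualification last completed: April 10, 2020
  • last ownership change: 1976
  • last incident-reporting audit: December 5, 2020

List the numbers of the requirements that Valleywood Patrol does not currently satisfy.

1, 2, 3, 4, 5, 8

1. assault-and-battery coverage $675,000 < $775,000 → not met
2. condition 'deploys armed guards' holds; state-licensed supervisors 2 < 3 → not met
3. condition 'uses patrol vehicles' holds; incident-reporting audit 63 days ago vs limit 60 → not met
4. use-of-force policy review 100 days ago vs limit 90 → not met
5. general liability coverage $1,025,000 < $1,300,000 → not met
6. employee dishonesty bond $25,000 ≥ $10,000 → met
7. guard registration renewal 163 days ago vs limit 180 → met
8. firearms qualification 302 days ago vs limit 270 → not met
Not met: 1, 2, 3, 4, 5, 8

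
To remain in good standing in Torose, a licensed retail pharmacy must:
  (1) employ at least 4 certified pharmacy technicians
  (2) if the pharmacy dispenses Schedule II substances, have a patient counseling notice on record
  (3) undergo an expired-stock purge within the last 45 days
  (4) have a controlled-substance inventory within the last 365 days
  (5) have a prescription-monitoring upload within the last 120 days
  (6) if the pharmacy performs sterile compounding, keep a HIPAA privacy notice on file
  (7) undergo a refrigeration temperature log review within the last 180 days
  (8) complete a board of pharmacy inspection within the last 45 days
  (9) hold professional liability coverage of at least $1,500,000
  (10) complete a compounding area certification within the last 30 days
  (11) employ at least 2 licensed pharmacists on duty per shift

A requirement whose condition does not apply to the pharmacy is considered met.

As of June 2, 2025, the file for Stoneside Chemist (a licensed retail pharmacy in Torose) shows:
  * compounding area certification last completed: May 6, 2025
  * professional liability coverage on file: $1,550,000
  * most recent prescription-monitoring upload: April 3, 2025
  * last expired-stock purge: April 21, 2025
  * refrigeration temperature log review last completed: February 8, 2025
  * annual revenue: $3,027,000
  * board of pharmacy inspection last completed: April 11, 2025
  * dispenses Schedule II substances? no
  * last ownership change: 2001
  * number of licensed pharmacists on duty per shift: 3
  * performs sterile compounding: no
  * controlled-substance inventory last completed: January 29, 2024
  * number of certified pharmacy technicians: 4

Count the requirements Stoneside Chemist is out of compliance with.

2

1. certified pharmacy technicians 4 ≥ 4 → met
2. condition 'dispenses Schedule II substances' does not hold → requirement n/a → met
3. expired-stock purge 42 days ago vs limit 45 → met
4. controlled-substance inventory 490 days ago vs limit 365 → not met
5. prescription-monitoring upload 60 days ago vs limit 120 → met
6. condition 'performs sterile compounding' does not hold → requirement n/a → met
7. refrigeration temperature log review 114 days ago vs limit 180 → met
8. board of pharmacy inspection 52 days ago vs limit 45 → not met
9. professional liability coverage $1,550,000 ≥ $1,500,000 → met
10. compounding area certification 27 days ago vs limit 30 → met
11. licensed pharmacists on duty per shift 3 ≥ 2 → met
Not met: 2 of 11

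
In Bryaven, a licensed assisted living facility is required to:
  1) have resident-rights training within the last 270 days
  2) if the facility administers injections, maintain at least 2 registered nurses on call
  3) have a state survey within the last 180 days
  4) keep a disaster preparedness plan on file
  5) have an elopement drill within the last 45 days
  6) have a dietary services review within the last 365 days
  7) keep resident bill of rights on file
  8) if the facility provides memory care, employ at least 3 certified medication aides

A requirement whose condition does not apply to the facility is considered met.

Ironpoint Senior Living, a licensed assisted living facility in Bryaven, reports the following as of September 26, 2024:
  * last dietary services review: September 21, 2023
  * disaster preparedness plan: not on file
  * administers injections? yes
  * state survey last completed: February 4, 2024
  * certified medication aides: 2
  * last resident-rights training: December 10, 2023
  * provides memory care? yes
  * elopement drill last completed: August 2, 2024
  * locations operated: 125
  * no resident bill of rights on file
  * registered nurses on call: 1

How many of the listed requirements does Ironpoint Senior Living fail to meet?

8

1. resident-rights training 291 days ago vs limit 270 → not met
2. condition 'administers injections' holds; registered nurses on call 1 < 2 → not met
3. state survey 235 days ago vs limit 180 → not met
4. disaster preparedness plan absent → not met
5. elopement drill 55 days ago vs limit 45 → not met
6. dietary services review 371 days ago vs limit 365 → not met
7. resident bill of rights absent → not met
8. condition 'provides memory care' holds; certified medication aides 2 < 3 → not met
Not met: 8 of 8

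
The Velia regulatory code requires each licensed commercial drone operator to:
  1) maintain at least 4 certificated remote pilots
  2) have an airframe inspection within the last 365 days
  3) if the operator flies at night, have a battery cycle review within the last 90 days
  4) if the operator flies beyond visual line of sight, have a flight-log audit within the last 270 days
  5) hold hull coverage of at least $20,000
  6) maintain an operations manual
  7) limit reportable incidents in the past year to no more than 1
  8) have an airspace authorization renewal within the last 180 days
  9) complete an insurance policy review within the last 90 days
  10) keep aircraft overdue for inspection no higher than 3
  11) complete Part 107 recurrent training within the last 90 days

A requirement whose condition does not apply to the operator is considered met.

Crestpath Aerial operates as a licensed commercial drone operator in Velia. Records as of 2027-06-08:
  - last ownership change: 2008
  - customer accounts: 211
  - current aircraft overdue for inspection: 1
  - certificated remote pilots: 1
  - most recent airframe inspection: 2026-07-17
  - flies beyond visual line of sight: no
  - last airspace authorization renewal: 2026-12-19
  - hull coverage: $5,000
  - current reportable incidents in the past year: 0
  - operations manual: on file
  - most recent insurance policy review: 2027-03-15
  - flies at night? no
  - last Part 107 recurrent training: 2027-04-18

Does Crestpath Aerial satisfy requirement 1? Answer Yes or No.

1. certificated remote pilots 1 < 4 → not met

No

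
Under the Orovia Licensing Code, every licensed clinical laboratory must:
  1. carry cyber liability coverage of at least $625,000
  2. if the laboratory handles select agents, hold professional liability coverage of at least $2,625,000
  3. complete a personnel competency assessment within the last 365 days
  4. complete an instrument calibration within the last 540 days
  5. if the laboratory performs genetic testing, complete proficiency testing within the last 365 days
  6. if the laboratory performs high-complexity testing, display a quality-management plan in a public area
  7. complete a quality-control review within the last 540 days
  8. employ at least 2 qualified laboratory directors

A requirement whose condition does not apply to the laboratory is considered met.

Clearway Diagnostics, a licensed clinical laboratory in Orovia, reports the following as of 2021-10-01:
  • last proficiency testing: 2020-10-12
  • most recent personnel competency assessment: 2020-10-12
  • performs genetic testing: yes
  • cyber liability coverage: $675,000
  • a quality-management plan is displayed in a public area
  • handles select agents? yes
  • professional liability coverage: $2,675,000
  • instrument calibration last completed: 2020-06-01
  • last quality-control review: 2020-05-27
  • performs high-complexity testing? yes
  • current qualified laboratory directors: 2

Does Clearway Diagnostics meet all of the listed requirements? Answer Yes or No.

Yes

1. cyber liability coverage $675,000 ≥ $625,000 → met
2. condition 'handles select agents' holds; professional liability coverage $2,675,000 ≥ $2,625,000 → met
3. personnel competency assessment 354 days ago vs limit 365 → met
4. instrument calibration 487 days ago vs limit 540 → met
5. condition 'performs genetic testing' holds; proficiency testing 354 days ago vs limit 365 → met
6. condition 'performs high-complexity testing' holds; quality-management plan present → met
7. quality-control review 492 days ago vs limit 540 → met
8. qualified laboratory directors 2 ≥ 2 → met
All met.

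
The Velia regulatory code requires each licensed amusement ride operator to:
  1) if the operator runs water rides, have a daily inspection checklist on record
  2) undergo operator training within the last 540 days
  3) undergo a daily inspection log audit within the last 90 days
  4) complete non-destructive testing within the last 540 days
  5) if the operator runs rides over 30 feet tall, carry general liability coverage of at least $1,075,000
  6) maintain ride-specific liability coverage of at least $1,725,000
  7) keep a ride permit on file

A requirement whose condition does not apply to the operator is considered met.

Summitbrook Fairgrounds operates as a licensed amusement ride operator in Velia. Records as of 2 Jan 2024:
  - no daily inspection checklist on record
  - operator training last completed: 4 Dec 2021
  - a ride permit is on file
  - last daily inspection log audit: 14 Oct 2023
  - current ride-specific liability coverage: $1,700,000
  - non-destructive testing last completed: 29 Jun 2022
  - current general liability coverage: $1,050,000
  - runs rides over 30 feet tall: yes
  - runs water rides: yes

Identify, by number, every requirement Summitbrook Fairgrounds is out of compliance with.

1, 2, 4, 5, 6

1. condition 'runs water rides' holds; daily inspection checklist absent → not met
2. operator training 759 days ago vs limit 540 → not met
3. daily inspection log audit 80 days ago vs limit 90 → met
4. non-destructive testing 552 days ago vs limit 540 → not met
5. condition 'runs rides over 30 feet tall' holds; general liability coverage $1,050,000 < $1,075,000 → not met
6. ride-specific liability coverage $1,700,000 < $1,725,000 → not met
7. ride permit present → met
Not met: 1, 2, 4, 5, 6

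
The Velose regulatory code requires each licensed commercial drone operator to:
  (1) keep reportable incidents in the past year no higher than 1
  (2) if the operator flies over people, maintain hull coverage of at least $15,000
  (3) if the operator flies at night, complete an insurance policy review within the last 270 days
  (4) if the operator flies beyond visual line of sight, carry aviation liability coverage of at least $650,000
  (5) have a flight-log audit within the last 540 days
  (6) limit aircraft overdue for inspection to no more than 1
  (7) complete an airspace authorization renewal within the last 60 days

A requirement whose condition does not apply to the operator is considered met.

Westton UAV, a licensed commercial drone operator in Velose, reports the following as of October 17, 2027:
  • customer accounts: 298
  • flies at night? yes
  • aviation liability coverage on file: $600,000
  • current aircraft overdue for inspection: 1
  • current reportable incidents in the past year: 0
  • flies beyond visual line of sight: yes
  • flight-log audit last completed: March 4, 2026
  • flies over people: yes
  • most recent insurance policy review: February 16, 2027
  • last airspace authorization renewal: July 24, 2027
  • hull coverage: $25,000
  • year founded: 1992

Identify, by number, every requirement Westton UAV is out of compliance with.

1. reportable incidents in the past year 0 ≤ 1 → met
2. condition 'flies over people' holds; hull coverage $25,000 ≥ $15,000 → met
3. condition 'flies at night' holds; insurance policy review 243 days ago vs limit 270 → met
4. condition 'flies beyond visual line of sight' holds; aviation liability coverage $600,000 < $650,000 → not met
5. flight-log audit 592 days ago vs limit 540 → not met
6. aircraft overdue for inspection 1 ≤ 1 → met
7. airspace authorization renewal 85 days ago vs limit 60 → not met
Not met: 4, 5, 7

4, 5, 7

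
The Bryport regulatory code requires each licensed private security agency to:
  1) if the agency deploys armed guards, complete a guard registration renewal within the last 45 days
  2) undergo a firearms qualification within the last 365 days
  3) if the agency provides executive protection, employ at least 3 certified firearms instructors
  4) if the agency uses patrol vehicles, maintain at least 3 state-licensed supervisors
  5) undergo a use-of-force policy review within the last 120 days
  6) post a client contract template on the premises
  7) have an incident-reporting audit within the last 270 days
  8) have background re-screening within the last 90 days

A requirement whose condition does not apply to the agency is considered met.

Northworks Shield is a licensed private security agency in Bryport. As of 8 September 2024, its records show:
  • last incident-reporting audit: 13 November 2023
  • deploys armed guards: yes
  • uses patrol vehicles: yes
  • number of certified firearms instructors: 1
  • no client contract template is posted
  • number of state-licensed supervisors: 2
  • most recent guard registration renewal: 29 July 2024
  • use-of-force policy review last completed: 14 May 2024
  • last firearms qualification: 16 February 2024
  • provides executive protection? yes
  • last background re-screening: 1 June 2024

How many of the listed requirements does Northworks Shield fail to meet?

5

1. condition 'deploys armed guards' holds; guard registration renewal 41 days ago vs limit 45 → met
2. firearms qualification 205 days ago vs limit 365 → met
3. condition 'provides executive protection' holds; certified firearms instructors 1 < 3 → not met
4. condition 'uses patrol vehicles' holds; state-licensed supervisors 2 < 3 → not met
5. use-of-force policy review 117 days ago vs limit 120 → met
6. client contract template absent → not met
7. incident-reporting audit 300 days ago vs limit 270 → not met
8. background re-screening 99 days ago vs limit 90 → not met
Not met: 5 of 8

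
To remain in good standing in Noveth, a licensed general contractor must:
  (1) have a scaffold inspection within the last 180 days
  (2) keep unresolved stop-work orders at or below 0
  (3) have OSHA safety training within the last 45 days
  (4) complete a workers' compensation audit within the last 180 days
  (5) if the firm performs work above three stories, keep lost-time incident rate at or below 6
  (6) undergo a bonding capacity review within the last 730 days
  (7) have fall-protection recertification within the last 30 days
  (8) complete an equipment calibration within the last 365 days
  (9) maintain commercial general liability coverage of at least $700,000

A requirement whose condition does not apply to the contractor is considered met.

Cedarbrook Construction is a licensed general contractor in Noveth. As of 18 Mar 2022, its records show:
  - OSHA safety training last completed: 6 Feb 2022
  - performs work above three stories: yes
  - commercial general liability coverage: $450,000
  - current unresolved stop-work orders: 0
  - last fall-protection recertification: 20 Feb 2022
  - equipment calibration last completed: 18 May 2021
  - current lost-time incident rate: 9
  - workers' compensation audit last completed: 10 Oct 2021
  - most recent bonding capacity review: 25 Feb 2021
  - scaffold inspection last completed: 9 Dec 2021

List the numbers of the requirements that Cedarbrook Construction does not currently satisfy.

1. scaffold inspection 99 days ago vs limit 180 → met
2. unresolved stop-work orders 0 ≤ 0 → met
3. OSHA safety training 40 days ago vs limit 45 → met
4. workers' compensation audit 159 days ago vs limit 180 → met
5. condition 'performs work above three stories' holds; lost-time incident rate 9 > 6 → not met
6. bonding capacity review 386 days ago vs limit 730 → met
7. fall-protection recertification 26 days ago vs limit 30 → met
8. equipment calibration 304 days ago vs limit 365 → met
9. commercial general liability coverage $450,000 < $700,000 → not met
Not met: 5, 9

5, 9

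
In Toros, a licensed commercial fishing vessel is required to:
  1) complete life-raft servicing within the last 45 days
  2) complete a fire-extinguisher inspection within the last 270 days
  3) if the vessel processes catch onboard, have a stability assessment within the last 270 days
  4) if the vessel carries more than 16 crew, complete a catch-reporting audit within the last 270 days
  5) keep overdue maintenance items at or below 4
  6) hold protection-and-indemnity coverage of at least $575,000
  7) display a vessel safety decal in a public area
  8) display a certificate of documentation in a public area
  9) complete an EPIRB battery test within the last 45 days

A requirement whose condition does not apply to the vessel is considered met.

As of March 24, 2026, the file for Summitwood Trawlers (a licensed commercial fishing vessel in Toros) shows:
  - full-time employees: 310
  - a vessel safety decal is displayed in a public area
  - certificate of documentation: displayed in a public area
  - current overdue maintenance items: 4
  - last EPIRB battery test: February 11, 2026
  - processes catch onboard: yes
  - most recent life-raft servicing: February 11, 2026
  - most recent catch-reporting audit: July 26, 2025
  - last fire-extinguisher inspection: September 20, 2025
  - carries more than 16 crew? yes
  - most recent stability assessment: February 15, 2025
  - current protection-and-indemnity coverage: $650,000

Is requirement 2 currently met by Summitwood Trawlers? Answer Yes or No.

2. fire-extinguisher inspection 185 days ago vs limit 270 → met

Yes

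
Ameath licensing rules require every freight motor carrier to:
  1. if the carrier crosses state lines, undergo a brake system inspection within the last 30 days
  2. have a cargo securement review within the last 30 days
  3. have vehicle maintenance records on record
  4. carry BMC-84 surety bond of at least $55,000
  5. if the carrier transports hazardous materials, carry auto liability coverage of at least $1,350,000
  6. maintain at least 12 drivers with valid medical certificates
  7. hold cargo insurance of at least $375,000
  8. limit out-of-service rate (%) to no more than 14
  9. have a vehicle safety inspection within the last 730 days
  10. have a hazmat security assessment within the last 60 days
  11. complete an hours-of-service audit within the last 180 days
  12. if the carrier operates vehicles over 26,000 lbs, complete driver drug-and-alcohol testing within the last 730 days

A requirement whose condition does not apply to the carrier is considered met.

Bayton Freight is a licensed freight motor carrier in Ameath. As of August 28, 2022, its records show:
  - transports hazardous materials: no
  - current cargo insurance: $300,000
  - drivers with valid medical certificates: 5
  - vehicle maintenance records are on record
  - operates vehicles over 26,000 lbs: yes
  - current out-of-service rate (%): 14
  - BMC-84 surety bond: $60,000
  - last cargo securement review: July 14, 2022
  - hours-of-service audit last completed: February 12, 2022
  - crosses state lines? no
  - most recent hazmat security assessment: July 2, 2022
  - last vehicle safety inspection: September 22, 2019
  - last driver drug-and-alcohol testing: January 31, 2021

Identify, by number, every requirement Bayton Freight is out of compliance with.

2, 6, 7, 9, 11

1. condition 'crosses state lines' does not hold → requirement n/a → met
2. cargo securement review 45 days ago vs limit 30 → not met
3. vehicle maintenance records present → met
4. BMC-84 surety bond $60,000 ≥ $55,000 → met
5. condition 'transports hazardous materials' does not hold → requirement n/a → met
6. drivers with valid medical certificates 5 < 12 → not met
7. cargo insurance $300,000 < $375,000 → not met
8. out-of-service rate (%) 14 ≤ 14 → met
9. vehicle safety inspection 1071 days ago vs limit 730 → not met
10. hazmat security assessment 57 days ago vs limit 60 → met
11. hours-of-service audit 197 days ago vs limit 180 → not met
12. condition 'operates vehicles over 26,000 lbs' holds; driver drug-and-alcohol testing 574 days ago vs limit 730 → met
Not met: 2, 6, 7, 9, 11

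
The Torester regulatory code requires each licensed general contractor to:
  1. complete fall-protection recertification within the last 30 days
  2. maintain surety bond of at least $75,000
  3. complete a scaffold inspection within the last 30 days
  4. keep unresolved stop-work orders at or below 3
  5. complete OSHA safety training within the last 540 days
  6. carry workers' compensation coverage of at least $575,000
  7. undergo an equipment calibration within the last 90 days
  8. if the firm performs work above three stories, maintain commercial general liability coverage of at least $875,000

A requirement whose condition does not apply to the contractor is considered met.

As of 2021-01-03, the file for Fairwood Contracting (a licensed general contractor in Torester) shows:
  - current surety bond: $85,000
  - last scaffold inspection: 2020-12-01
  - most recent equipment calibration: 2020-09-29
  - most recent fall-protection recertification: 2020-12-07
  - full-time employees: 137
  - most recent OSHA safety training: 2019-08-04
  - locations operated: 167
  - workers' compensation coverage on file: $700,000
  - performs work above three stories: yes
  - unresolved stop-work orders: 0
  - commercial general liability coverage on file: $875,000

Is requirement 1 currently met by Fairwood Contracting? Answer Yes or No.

1. fall-protection recertification 27 days ago vs limit 30 → met

Yes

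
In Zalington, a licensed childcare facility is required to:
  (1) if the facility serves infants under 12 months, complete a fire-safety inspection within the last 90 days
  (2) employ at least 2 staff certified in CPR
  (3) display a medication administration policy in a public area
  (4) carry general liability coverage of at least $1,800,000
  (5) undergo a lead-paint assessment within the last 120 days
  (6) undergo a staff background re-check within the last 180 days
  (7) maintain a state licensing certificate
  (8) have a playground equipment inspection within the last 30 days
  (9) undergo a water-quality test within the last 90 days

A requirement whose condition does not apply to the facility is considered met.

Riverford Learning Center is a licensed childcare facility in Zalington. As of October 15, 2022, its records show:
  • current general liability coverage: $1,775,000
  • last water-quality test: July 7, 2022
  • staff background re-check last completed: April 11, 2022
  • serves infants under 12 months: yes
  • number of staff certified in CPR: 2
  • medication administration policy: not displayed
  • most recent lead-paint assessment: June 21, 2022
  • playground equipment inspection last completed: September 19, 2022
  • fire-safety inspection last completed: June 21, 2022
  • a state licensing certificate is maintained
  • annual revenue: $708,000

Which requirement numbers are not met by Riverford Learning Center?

1, 3, 4, 6, 9

1. condition 'serves infants under 12 months' holds; fire-safety inspection 116 days ago vs limit 90 → not met
2. staff certified in CPR 2 ≥ 2 → met
3. medication administration policy absent → not met
4. general liability coverage $1,775,000 < $1,800,000 → not met
5. lead-paint assessment 116 days ago vs limit 120 → met
6. staff background re-check 187 days ago vs limit 180 → not met
7. state licensing certificate present → met
8. playground equipment inspection 26 days ago vs limit 30 → met
9. water-quality test 100 days ago vs limit 90 → not met
Not met: 1, 3, 4, 6, 9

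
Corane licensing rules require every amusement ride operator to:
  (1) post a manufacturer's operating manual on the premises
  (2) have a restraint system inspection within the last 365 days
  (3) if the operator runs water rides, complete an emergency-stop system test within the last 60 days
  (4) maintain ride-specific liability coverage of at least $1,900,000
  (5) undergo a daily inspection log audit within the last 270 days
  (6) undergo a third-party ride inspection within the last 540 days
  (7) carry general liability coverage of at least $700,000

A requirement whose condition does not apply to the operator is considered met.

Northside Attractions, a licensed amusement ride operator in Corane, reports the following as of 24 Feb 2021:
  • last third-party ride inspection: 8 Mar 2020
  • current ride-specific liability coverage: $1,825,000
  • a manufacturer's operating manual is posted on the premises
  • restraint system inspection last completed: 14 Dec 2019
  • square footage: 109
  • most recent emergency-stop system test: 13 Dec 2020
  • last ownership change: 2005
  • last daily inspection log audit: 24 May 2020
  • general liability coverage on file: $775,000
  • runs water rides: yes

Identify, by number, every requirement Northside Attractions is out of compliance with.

1. manufacturer's operating manual present → met
2. restraint system inspection 438 days ago vs limit 365 → not met
3. condition 'runs water rides' holds; emergency-stop system test 73 days ago vs limit 60 → not met
4. ride-specific liability coverage $1,825,000 < $1,900,000 → not met
5. daily inspection log audit 276 days ago vs limit 270 → not met
6. third-party ride inspection 353 days ago vs limit 540 → met
7. general liability coverage $775,000 ≥ $700,000 → met
Not met: 2, 3, 4, 5

2, 3, 4, 5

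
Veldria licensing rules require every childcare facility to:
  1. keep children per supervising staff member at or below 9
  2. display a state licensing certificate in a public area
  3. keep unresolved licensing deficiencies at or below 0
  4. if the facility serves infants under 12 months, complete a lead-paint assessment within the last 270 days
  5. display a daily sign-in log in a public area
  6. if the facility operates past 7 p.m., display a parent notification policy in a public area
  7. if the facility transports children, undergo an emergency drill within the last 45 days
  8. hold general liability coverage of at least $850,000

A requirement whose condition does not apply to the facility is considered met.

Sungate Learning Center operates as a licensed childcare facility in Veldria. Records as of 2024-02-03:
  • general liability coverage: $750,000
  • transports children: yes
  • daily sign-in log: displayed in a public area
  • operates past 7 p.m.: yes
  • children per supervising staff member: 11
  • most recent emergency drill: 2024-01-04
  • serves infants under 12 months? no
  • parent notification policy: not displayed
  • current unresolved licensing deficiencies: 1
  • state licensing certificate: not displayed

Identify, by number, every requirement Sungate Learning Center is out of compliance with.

1, 2, 3, 6, 8

1. children per supervising staff member 11 > 9 → not met
2. state licensing certificate absent → not met
3. unresolved licensing deficiencies 1 > 0 → not met
4. condition 'serves infants under 12 months' does not hold → requirement n/a → met
5. daily sign-in log present → met
6. condition 'operates past 7 p.m.' holds; parent notification policy absent → not met
7. condition 'transports children' holds; emergency drill 30 days ago vs limit 45 → met
8. general liability coverage $750,000 < $850,000 → not met
Not met: 1, 2, 3, 6, 8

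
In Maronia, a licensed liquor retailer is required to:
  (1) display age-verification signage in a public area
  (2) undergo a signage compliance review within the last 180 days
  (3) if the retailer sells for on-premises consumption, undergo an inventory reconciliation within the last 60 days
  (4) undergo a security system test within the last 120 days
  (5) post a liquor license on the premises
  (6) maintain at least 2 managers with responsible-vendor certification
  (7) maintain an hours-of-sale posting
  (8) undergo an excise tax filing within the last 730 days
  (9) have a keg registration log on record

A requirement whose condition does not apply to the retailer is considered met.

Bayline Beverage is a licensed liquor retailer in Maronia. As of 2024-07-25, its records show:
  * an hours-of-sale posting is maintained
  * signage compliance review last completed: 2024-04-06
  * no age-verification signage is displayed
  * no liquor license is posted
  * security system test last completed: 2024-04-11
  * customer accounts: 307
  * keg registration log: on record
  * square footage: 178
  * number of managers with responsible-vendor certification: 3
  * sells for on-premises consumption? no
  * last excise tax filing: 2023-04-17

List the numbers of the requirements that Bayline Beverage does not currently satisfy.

1. age-verification signage absent → not met
2. signage compliance review 110 days ago vs limit 180 → met
3. condition 'sells for on-premises consumption' does not hold → requirement n/a → met
4. security system test 105 days ago vs limit 120 → met
5. liquor license absent → not met
6. managers with responsible-vendor certification 3 ≥ 2 → met
7. hours-of-sale posting present → met
8. excise tax filing 465 days ago vs limit 730 → met
9. keg registration log present → met
Not met: 1, 5

1, 5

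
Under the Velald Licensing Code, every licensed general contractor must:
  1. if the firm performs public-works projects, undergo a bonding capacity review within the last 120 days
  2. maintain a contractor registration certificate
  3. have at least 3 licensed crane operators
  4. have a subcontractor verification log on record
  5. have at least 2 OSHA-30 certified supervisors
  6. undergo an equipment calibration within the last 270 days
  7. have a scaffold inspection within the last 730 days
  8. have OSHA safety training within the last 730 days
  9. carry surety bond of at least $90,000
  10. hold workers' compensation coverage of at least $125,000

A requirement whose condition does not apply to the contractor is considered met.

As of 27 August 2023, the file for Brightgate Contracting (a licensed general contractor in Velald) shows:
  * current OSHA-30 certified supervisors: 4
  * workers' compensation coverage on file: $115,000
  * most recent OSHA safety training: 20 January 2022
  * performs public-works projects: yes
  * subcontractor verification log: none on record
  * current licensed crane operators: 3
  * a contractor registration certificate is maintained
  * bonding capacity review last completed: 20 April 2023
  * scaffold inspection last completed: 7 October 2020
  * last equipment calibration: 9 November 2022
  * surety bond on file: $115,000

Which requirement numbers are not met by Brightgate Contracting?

1. condition 'performs public-works projects' holds; bonding capacity review 129 days ago vs limit 120 → not met
2. contractor registration certificate present → met
3. licensed crane operators 3 ≥ 3 → met
4. subcontractor verification log absent → not met
5. OSHA-30 certified supervisors 4 ≥ 2 → met
6. equipment calibration 291 days ago vs limit 270 → not met
7. scaffold inspection 1054 days ago vs limit 730 → not met
8. OSHA safety training 584 days ago vs limit 730 → met
9. surety bond $115,000 ≥ $90,000 → met
10. workers' compensation coverage $115,000 < $125,000 → not met
Not met: 1, 4, 6, 7, 10

1, 4, 6, 7, 10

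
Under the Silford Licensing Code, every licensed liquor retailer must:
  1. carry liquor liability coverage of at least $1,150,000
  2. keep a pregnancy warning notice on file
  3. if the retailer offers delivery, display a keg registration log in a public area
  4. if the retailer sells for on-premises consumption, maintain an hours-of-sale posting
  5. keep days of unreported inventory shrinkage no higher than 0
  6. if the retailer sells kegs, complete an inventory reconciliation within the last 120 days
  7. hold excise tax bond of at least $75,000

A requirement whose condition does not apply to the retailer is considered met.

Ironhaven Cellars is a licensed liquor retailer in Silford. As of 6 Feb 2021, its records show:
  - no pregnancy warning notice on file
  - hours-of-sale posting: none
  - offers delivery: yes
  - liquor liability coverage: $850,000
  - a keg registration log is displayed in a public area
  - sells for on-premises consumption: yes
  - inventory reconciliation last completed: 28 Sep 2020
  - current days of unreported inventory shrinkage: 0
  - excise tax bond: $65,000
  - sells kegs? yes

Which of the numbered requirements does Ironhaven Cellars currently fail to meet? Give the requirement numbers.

1. liquor liability coverage $850,000 < $1,150,000 → not met
2. pregnancy warning notice absent → not met
3. condition 'offers delivery' holds; keg registration log present → met
4. condition 'sells for on-premises consumption' holds; hours-of-sale posting absent → not met
5. days of unreported inventory shrinkage 0 ≤ 0 → met
6. condition 'sells kegs' holds; inventory reconciliation 131 days ago vs limit 120 → not met
7. excise tax bond $65,000 < $75,000 → not met
Not met: 1, 2, 4, 6, 7

1, 2, 4, 6, 7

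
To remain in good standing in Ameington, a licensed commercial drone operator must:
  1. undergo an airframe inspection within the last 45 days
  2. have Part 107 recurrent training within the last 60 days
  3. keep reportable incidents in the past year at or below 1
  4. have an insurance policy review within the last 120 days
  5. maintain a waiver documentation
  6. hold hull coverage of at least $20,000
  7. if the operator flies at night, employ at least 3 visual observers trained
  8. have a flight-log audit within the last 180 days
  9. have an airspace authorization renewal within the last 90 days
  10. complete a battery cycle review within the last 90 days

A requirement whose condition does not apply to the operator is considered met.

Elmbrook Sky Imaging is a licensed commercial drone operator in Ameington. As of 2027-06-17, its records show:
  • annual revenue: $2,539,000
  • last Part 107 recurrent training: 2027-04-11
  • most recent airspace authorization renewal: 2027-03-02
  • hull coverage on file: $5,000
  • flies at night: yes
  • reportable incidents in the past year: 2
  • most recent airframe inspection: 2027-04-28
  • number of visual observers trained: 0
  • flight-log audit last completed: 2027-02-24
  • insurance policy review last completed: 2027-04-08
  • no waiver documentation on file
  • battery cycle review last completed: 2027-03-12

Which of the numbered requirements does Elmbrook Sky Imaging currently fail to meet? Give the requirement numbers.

1, 2, 3, 5, 6, 7, 9, 10

1. airframe inspection 50 days ago vs limit 45 → not met
2. Part 107 recurrent training 67 days ago vs limit 60 → not met
3. reportable incidents in the past year 2 > 1 → not met
4. insurance policy review 70 days ago vs limit 120 → met
5. waiver documentation absent → not met
6. hull coverage $5,000 < $20,000 → not met
7. condition 'flies at night' holds; visual observers trained 0 < 3 → not met
8. flight-log audit 113 days ago vs limit 180 → met
9. airspace authorization renewal 107 days ago vs limit 90 → not met
10. battery cycle review 97 days ago vs limit 90 → not met
Not met: 1, 2, 3, 5, 6, 7, 9, 10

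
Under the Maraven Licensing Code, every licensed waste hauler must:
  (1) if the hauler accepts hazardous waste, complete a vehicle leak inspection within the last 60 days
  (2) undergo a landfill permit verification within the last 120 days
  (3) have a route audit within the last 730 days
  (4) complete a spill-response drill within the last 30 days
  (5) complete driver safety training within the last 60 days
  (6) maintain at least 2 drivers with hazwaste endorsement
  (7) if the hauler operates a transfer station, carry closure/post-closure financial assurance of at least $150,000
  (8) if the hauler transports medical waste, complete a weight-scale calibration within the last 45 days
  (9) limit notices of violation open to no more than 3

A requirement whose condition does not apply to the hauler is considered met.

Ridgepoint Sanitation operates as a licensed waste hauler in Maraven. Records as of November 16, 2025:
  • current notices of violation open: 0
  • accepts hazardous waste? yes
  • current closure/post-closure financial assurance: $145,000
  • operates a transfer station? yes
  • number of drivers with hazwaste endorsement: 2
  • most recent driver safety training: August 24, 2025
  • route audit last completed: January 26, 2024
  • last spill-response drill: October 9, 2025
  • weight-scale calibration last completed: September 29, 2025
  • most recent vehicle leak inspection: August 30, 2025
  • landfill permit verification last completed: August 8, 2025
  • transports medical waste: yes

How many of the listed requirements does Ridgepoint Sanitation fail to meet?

5

1. condition 'accepts hazardous waste' holds; vehicle leak inspection 78 days ago vs limit 60 → not met
2. landfill permit verification 100 days ago vs limit 120 → met
3. route audit 660 days ago vs limit 730 → met
4. spill-response drill 38 days ago vs limit 30 → not met
5. driver safety training 84 days ago vs limit 60 → not met
6. drivers with hazwaste endorsement 2 ≥ 2 → met
7. condition 'operates a transfer station' holds; closure/post-closure financial assurance $145,000 < $150,000 → not met
8. condition 'transports medical waste' holds; weight-scale calibration 48 days ago vs limit 45 → not met
9. notices of violation open 0 ≤ 3 → met
Not met: 5 of 9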